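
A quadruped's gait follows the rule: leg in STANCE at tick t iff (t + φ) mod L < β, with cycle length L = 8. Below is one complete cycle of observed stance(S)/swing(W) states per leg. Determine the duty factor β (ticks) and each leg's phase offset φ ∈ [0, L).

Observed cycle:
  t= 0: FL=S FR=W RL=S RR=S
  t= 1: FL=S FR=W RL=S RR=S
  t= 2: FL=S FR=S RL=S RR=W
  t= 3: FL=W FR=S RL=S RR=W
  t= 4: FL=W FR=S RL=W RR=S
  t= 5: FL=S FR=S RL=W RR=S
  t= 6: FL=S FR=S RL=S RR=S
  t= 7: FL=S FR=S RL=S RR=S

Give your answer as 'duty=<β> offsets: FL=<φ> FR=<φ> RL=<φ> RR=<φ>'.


duty=6 offsets: FL=3 FR=6 RL=2 RR=4

duty β = stance ticks per leg = 6
FL: stance ticks = 6; W→S at t=5 → φ=3
FR: stance ticks = 6; W→S at t=2 → φ=6
RL: stance ticks = 6; W→S at t=6 → φ=2
RR: stance ticks = 6; W→S at t=4 → φ=4


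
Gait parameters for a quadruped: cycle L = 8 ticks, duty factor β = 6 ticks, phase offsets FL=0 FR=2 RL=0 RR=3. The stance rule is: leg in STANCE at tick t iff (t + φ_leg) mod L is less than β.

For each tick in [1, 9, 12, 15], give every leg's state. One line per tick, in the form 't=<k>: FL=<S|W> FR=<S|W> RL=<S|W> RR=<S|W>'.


t=1: phase=(1,3,1,4) vs β=6 → FL=S FR=S RL=S RR=S
t=9: phase=(1,3,1,4) vs β=6 → FL=S FR=S RL=S RR=S
t=12: phase=(4,6,4,7) vs β=6 → FL=S FR=W RL=S RR=W
t=15: phase=(7,1,7,2) vs β=6 → FL=W FR=S RL=W RR=S

t=1: FL=S FR=S RL=S RR=S
t=9: FL=S FR=S RL=S RR=S
t=12: FL=S FR=W RL=S RR=W
t=15: FL=W FR=S RL=W RR=S


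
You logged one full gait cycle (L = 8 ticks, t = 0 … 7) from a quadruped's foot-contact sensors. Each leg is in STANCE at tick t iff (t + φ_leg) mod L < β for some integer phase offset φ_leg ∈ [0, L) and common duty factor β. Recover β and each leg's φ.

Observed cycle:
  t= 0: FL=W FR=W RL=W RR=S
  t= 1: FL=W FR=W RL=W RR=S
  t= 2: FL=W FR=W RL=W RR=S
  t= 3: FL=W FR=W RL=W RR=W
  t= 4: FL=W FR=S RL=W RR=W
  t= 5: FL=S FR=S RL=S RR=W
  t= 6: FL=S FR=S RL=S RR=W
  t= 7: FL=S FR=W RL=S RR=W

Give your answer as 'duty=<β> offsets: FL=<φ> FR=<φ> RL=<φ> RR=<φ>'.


duty β = stance ticks per leg = 3
FL: stance ticks = 3; W→S at t=5 → φ=3
FR: stance ticks = 3; W→S at t=4 → φ=4
RL: stance ticks = 3; W→S at t=5 → φ=3
RR: stance ticks = 3; W→S at t=0 → φ=0

duty=3 offsets: FL=3 FR=4 RL=3 RR=0


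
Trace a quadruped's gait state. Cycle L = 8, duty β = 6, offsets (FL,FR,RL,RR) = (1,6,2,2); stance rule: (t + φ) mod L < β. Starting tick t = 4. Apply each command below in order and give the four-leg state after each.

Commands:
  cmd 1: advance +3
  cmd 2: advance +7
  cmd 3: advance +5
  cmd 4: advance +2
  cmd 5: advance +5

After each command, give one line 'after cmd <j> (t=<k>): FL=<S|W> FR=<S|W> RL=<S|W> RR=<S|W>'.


after cmd 1 (t=7): FL=S FR=S RL=S RR=S
after cmd 2 (t=14): FL=W FR=S RL=S RR=S
after cmd 3 (t=19): FL=S FR=S RL=S RR=S
after cmd 4 (t=21): FL=W FR=S RL=W RR=W
after cmd 5 (t=26): FL=S FR=S RL=S RR=S

start t=4: FL=S FR=S RL=W RR=W
cmd 1: advance +3 → t=7, phase=(0,5,1,1) → FL=S FR=S RL=S RR=S
cmd 2: advance +7 → t=14, phase=(7,4,0,0) → FL=W FR=S RL=S RR=S
cmd 3: advance +5 → t=19, phase=(4,1,5,5) → FL=S FR=S RL=S RR=S
cmd 4: advance +2 → t=21, phase=(6,3,7,7) → FL=W FR=S RL=W RR=W
cmd 5: advance +5 → t=26, phase=(3,0,4,4) → FL=S FR=S RL=S RR=S


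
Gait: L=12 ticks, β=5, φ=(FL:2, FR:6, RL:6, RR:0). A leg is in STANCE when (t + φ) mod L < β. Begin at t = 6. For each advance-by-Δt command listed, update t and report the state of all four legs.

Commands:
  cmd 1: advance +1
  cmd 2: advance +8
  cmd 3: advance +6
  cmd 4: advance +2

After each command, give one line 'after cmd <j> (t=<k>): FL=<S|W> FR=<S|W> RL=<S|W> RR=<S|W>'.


start t=6: FL=W FR=S RL=S RR=W
cmd 1: advance +1 → t=7, phase=(9,1,1,7) → FL=W FR=S RL=S RR=W
cmd 2: advance +8 → t=15, phase=(5,9,9,3) → FL=W FR=W RL=W RR=S
cmd 3: advance +6 → t=21, phase=(11,3,3,9) → FL=W FR=S RL=S RR=W
cmd 4: advance +2 → t=23, phase=(1,5,5,11) → FL=S FR=W RL=W RR=W

after cmd 1 (t=7): FL=W FR=S RL=S RR=W
after cmd 2 (t=15): FL=W FR=W RL=W RR=S
after cmd 3 (t=21): FL=W FR=S RL=S RR=W
after cmd 4 (t=23): FL=S FR=W RL=W RR=W


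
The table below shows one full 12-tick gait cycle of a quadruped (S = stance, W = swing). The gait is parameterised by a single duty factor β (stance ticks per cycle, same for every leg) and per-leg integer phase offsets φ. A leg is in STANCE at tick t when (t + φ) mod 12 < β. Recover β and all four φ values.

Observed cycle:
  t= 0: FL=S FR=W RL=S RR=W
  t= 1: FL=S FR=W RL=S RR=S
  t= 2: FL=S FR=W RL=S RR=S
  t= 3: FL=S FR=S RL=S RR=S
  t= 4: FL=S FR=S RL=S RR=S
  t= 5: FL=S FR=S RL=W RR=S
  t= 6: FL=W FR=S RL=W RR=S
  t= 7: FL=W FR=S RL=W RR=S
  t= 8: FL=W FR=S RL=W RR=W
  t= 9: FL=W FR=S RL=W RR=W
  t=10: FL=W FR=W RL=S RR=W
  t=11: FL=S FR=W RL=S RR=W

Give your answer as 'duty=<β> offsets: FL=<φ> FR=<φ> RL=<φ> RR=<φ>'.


duty β = stance ticks per leg = 7
FL: stance ticks = 7; W→S at t=11 → φ=1
FR: stance ticks = 7; W→S at t=3 → φ=9
RL: stance ticks = 7; W→S at t=10 → φ=2
RR: stance ticks = 7; W→S at t=1 → φ=11

duty=7 offsets: FL=1 FR=9 RL=2 RR=11


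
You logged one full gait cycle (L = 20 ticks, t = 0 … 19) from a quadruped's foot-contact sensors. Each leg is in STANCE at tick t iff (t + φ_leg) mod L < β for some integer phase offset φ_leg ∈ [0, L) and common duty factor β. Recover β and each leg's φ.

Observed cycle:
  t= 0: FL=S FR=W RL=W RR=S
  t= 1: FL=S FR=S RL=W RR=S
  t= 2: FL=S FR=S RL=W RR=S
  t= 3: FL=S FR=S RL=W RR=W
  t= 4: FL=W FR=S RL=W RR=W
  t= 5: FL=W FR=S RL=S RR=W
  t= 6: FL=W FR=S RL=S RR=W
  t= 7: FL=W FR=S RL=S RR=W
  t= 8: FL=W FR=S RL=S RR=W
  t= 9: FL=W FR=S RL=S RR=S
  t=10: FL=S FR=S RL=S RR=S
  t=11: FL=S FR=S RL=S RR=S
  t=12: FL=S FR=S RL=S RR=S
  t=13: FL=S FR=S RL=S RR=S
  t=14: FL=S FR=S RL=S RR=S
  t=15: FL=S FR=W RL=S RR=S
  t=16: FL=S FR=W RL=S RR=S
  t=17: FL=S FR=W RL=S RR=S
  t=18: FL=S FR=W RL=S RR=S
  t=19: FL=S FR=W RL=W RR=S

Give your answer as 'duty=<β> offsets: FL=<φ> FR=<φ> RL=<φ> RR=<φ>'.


duty=14 offsets: FL=10 FR=19 RL=15 RR=11

duty β = stance ticks per leg = 14
FL: stance ticks = 14; W→S at t=10 → φ=10
FR: stance ticks = 14; W→S at t=1 → φ=19
RL: stance ticks = 14; W→S at t=5 → φ=15
RR: stance ticks = 14; W→S at t=9 → φ=11


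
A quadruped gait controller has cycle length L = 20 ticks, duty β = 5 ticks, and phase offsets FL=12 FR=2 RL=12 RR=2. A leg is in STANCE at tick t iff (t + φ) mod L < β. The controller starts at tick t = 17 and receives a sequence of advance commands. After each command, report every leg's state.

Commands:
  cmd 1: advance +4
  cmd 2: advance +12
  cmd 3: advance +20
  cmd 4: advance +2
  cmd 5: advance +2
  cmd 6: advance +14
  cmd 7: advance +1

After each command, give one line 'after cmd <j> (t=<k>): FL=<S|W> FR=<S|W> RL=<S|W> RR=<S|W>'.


start t=17: FL=W FR=W RL=W RR=W
cmd 1: advance +4 → t=21, phase=(13,3,13,3) → FL=W FR=S RL=W RR=S
cmd 2: advance +12 → t=33, phase=(5,15,5,15) → FL=W FR=W RL=W RR=W
cmd 3: advance +20 → t=53, phase=(5,15,5,15) → FL=W FR=W RL=W RR=W
cmd 4: advance +2 → t=55, phase=(7,17,7,17) → FL=W FR=W RL=W RR=W
cmd 5: advance +2 → t=57, phase=(9,19,9,19) → FL=W FR=W RL=W RR=W
cmd 6: advance +14 → t=71, phase=(3,13,3,13) → FL=S FR=W RL=S RR=W
cmd 7: advance +1 → t=72, phase=(4,14,4,14) → FL=S FR=W RL=S RR=W

after cmd 1 (t=21): FL=W FR=S RL=W RR=S
after cmd 2 (t=33): FL=W FR=W RL=W RR=W
after cmd 3 (t=53): FL=W FR=W RL=W RR=W
after cmd 4 (t=55): FL=W FR=W RL=W RR=W
after cmd 5 (t=57): FL=W FR=W RL=W RR=W
after cmd 6 (t=71): FL=S FR=W RL=S RR=W
after cmd 7 (t=72): FL=S FR=W RL=S RR=W


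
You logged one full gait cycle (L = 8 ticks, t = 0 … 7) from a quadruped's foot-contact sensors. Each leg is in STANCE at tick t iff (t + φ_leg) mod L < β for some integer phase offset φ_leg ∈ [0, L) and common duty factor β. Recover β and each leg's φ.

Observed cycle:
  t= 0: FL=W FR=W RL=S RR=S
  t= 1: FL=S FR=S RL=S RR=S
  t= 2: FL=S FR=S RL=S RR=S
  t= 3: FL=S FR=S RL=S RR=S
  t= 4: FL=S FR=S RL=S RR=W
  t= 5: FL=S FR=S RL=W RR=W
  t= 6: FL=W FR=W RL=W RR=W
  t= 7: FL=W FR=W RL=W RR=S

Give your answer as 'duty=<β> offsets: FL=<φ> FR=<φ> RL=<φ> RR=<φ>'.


duty=5 offsets: FL=7 FR=7 RL=0 RR=1

duty β = stance ticks per leg = 5
FL: stance ticks = 5; W→S at t=1 → φ=7
FR: stance ticks = 5; W→S at t=1 → φ=7
RL: stance ticks = 5; W→S at t=0 → φ=0
RR: stance ticks = 5; W→S at t=7 → φ=1


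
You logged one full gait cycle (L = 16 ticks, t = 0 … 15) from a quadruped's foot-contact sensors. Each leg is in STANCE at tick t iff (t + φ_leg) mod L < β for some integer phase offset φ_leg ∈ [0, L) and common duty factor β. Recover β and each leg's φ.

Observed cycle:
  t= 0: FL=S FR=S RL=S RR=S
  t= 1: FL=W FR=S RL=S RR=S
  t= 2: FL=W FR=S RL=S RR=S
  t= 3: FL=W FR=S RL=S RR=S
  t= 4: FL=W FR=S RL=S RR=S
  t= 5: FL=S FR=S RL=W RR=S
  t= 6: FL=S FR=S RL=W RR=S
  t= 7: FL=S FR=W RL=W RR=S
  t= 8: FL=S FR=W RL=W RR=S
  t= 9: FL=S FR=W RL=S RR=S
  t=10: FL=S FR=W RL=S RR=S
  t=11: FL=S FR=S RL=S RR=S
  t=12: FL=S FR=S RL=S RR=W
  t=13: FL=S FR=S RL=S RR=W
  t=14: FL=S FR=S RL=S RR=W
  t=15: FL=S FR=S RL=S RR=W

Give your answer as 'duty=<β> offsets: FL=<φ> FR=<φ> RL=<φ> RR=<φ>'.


duty β = stance ticks per leg = 12
FL: stance ticks = 12; W→S at t=5 → φ=11
FR: stance ticks = 12; W→S at t=11 → φ=5
RL: stance ticks = 12; W→S at t=9 → φ=7
RR: stance ticks = 12; W→S at t=0 → φ=0

duty=12 offsets: FL=11 FR=5 RL=7 RR=0


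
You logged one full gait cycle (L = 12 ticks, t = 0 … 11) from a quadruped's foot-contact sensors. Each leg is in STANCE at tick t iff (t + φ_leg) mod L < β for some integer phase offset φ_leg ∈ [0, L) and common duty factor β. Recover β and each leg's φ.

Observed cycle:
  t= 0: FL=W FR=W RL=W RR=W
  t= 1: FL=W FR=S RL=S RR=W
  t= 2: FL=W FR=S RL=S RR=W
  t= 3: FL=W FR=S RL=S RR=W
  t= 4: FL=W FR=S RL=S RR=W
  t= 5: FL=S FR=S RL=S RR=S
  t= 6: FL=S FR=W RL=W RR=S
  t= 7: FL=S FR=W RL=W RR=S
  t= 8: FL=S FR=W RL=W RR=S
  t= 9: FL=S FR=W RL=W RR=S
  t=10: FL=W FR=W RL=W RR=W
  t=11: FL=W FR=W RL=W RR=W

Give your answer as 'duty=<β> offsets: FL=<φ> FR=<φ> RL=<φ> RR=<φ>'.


duty=5 offsets: FL=7 FR=11 RL=11 RR=7

duty β = stance ticks per leg = 5
FL: stance ticks = 5; W→S at t=5 → φ=7
FR: stance ticks = 5; W→S at t=1 → φ=11
RL: stance ticks = 5; W→S at t=1 → φ=11
RR: stance ticks = 5; W→S at t=5 → φ=7


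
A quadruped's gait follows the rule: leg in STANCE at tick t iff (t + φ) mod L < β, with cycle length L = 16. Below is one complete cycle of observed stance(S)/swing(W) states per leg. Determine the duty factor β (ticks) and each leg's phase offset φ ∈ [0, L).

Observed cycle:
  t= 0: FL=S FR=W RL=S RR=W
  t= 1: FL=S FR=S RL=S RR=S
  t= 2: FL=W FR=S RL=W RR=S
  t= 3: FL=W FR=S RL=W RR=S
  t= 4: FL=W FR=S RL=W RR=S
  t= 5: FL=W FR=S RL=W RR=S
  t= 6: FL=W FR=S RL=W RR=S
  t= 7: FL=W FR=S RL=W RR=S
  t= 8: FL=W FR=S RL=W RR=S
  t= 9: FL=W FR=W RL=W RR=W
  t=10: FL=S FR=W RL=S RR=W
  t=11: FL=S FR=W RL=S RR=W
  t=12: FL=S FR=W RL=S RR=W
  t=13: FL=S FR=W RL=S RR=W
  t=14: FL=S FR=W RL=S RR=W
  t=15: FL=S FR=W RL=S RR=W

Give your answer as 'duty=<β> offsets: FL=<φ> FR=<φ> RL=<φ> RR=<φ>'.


duty=8 offsets: FL=6 FR=15 RL=6 RR=15

duty β = stance ticks per leg = 8
FL: stance ticks = 8; W→S at t=10 → φ=6
FR: stance ticks = 8; W→S at t=1 → φ=15
RL: stance ticks = 8; W→S at t=10 → φ=6
RR: stance ticks = 8; W→S at t=1 → φ=15


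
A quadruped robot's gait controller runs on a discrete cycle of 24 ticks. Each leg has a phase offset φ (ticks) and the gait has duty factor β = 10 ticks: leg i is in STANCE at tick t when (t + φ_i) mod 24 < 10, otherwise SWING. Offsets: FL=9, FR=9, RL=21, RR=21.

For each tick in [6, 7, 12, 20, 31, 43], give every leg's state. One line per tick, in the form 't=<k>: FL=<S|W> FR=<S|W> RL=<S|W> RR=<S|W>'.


t=6: phase=(15,15,3,3) vs β=10 → FL=W FR=W RL=S RR=S
t=7: phase=(16,16,4,4) vs β=10 → FL=W FR=W RL=S RR=S
t=12: phase=(21,21,9,9) vs β=10 → FL=W FR=W RL=S RR=S
t=20: phase=(5,5,17,17) vs β=10 → FL=S FR=S RL=W RR=W
t=31: phase=(16,16,4,4) vs β=10 → FL=W FR=W RL=S RR=S
t=43: phase=(4,4,16,16) vs β=10 → FL=S FR=S RL=W RR=W

t=6: FL=W FR=W RL=S RR=S
t=7: FL=W FR=W RL=S RR=S
t=12: FL=W FR=W RL=S RR=S
t=20: FL=S FR=S RL=W RR=W
t=31: FL=W FR=W RL=S RR=S
t=43: FL=S FR=S RL=W RR=W


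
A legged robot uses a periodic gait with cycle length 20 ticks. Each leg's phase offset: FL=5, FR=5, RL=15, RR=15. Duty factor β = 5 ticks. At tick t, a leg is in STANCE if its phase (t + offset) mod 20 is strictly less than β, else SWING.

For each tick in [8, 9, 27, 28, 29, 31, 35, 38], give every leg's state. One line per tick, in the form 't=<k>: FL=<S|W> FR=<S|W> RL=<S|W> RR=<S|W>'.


t=8: FL=W FR=W RL=S RR=S
t=9: FL=W FR=W RL=S RR=S
t=27: FL=W FR=W RL=S RR=S
t=28: FL=W FR=W RL=S RR=S
t=29: FL=W FR=W RL=S RR=S
t=31: FL=W FR=W RL=W RR=W
t=35: FL=S FR=S RL=W RR=W
t=38: FL=S FR=S RL=W RR=W

t=8: phase=(13,13,3,3) vs β=5 → FL=W FR=W RL=S RR=S
t=9: phase=(14,14,4,4) vs β=5 → FL=W FR=W RL=S RR=S
t=27: phase=(12,12,2,2) vs β=5 → FL=W FR=W RL=S RR=S
t=28: phase=(13,13,3,3) vs β=5 → FL=W FR=W RL=S RR=S
t=29: phase=(14,14,4,4) vs β=5 → FL=W FR=W RL=S RR=S
t=31: phase=(16,16,6,6) vs β=5 → FL=W FR=W RL=W RR=W
t=35: phase=(0,0,10,10) vs β=5 → FL=S FR=S RL=W RR=W
t=38: phase=(3,3,13,13) vs β=5 → FL=S FR=S RL=W RR=W


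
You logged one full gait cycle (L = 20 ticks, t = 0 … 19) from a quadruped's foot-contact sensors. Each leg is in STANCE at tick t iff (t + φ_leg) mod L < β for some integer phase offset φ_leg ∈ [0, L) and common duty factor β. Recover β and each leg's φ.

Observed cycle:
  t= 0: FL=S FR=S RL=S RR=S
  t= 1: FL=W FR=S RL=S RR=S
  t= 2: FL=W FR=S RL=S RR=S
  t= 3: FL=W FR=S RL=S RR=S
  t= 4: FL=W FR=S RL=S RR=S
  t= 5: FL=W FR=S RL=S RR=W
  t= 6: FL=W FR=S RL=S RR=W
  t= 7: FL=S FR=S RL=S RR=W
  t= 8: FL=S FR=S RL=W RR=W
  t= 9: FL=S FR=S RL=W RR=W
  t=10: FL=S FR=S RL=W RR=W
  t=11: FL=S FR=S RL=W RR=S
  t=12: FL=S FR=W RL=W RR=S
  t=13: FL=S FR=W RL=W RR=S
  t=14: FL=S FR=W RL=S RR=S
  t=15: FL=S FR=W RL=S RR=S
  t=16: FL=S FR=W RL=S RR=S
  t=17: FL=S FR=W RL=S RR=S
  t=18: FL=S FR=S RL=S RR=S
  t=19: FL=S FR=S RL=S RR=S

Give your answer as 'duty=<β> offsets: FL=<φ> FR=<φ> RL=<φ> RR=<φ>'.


duty β = stance ticks per leg = 14
FL: stance ticks = 14; W→S at t=7 → φ=13
FR: stance ticks = 14; W→S at t=18 → φ=2
RL: stance ticks = 14; W→S at t=14 → φ=6
RR: stance ticks = 14; W→S at t=11 → φ=9

duty=14 offsets: FL=13 FR=2 RL=6 RR=9


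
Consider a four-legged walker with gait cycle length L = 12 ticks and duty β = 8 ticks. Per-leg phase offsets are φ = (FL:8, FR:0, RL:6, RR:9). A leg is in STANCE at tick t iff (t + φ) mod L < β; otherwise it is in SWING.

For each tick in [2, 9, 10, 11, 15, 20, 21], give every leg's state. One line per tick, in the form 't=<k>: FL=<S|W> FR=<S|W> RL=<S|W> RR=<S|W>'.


t=2: phase=(10,2,8,11) vs β=8 → FL=W FR=S RL=W RR=W
t=9: phase=(5,9,3,6) vs β=8 → FL=S FR=W RL=S RR=S
t=10: phase=(6,10,4,7) vs β=8 → FL=S FR=W RL=S RR=S
t=11: phase=(7,11,5,8) vs β=8 → FL=S FR=W RL=S RR=W
t=15: phase=(11,3,9,0) vs β=8 → FL=W FR=S RL=W RR=S
t=20: phase=(4,8,2,5) vs β=8 → FL=S FR=W RL=S RR=S
t=21: phase=(5,9,3,6) vs β=8 → FL=S FR=W RL=S RR=S

t=2: FL=W FR=S RL=W RR=W
t=9: FL=S FR=W RL=S RR=S
t=10: FL=S FR=W RL=S RR=S
t=11: FL=S FR=W RL=S RR=W
t=15: FL=W FR=S RL=W RR=S
t=20: FL=S FR=W RL=S RR=S
t=21: FL=S FR=W RL=S RR=S


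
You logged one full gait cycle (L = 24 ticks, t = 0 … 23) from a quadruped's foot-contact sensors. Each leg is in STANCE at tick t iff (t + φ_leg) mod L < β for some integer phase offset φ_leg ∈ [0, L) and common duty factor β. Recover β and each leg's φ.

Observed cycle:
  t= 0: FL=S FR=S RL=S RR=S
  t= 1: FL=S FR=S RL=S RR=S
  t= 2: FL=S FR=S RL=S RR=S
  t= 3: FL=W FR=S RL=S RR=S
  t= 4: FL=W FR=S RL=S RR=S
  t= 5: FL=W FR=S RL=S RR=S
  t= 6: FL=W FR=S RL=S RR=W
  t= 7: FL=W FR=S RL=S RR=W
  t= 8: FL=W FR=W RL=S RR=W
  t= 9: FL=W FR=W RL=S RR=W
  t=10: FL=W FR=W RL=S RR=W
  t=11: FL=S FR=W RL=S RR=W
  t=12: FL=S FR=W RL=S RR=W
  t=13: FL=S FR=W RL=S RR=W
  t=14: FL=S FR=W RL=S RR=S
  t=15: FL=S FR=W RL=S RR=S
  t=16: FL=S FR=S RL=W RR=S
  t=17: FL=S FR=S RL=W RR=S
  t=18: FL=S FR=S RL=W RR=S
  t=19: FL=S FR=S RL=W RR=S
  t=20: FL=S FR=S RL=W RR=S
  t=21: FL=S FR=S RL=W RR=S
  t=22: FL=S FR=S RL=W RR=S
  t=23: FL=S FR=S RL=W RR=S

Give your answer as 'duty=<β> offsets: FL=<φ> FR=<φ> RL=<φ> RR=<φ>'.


duty β = stance ticks per leg = 16
FL: stance ticks = 16; W→S at t=11 → φ=13
FR: stance ticks = 16; W→S at t=16 → φ=8
RL: stance ticks = 16; W→S at t=0 → φ=0
RR: stance ticks = 16; W→S at t=14 → φ=10

duty=16 offsets: FL=13 FR=8 RL=0 RR=10


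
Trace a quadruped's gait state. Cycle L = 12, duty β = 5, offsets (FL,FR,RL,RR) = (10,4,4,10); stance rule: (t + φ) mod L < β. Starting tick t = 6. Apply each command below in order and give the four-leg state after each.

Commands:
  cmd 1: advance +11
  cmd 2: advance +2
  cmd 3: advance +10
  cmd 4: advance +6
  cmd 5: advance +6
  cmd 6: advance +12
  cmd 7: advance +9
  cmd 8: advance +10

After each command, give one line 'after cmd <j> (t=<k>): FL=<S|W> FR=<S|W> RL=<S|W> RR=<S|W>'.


after cmd 1 (t=17): FL=S FR=W RL=W RR=S
after cmd 2 (t=19): FL=W FR=W RL=W RR=W
after cmd 3 (t=29): FL=S FR=W RL=W RR=S
after cmd 4 (t=35): FL=W FR=S RL=S RR=W
after cmd 5 (t=41): FL=S FR=W RL=W RR=S
after cmd 6 (t=53): FL=S FR=W RL=W RR=S
after cmd 7 (t=62): FL=S FR=W RL=W RR=S
after cmd 8 (t=72): FL=W FR=S RL=S RR=W

start t=6: FL=S FR=W RL=W RR=S
cmd 1: advance +11 → t=17, phase=(3,9,9,3) → FL=S FR=W RL=W RR=S
cmd 2: advance +2 → t=19, phase=(5,11,11,5) → FL=W FR=W RL=W RR=W
cmd 3: advance +10 → t=29, phase=(3,9,9,3) → FL=S FR=W RL=W RR=S
cmd 4: advance +6 → t=35, phase=(9,3,3,9) → FL=W FR=S RL=S RR=W
cmd 5: advance +6 → t=41, phase=(3,9,9,3) → FL=S FR=W RL=W RR=S
cmd 6: advance +12 → t=53, phase=(3,9,9,3) → FL=S FR=W RL=W RR=S
cmd 7: advance +9 → t=62, phase=(0,6,6,0) → FL=S FR=W RL=W RR=S
cmd 8: advance +10 → t=72, phase=(10,4,4,10) → FL=W FR=S RL=S RR=W


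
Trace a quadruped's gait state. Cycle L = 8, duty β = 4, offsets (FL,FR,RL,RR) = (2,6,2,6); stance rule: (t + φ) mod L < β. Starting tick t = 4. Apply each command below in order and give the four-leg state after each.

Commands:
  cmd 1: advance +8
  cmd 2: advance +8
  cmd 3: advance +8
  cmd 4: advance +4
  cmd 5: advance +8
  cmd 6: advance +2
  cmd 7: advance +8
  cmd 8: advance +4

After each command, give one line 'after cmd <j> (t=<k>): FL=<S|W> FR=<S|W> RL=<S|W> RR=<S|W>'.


start t=4: FL=W FR=S RL=W RR=S
cmd 1: advance +8 → t=12, phase=(6,2,6,2) → FL=W FR=S RL=W RR=S
cmd 2: advance +8 → t=20, phase=(6,2,6,2) → FL=W FR=S RL=W RR=S
cmd 3: advance +8 → t=28, phase=(6,2,6,2) → FL=W FR=S RL=W RR=S
cmd 4: advance +4 → t=32, phase=(2,6,2,6) → FL=S FR=W RL=S RR=W
cmd 5: advance +8 → t=40, phase=(2,6,2,6) → FL=S FR=W RL=S RR=W
cmd 6: advance +2 → t=42, phase=(4,0,4,0) → FL=W FR=S RL=W RR=S
cmd 7: advance +8 → t=50, phase=(4,0,4,0) → FL=W FR=S RL=W RR=S
cmd 8: advance +4 → t=54, phase=(0,4,0,4) → FL=S FR=W RL=S RR=W

after cmd 1 (t=12): FL=W FR=S RL=W RR=S
after cmd 2 (t=20): FL=W FR=S RL=W RR=S
after cmd 3 (t=28): FL=W FR=S RL=W RR=S
after cmd 4 (t=32): FL=S FR=W RL=S RR=W
after cmd 5 (t=40): FL=S FR=W RL=S RR=W
after cmd 6 (t=42): FL=W FR=S RL=W RR=S
after cmd 7 (t=50): FL=W FR=S RL=W RR=S
after cmd 8 (t=54): FL=S FR=W RL=S RR=W


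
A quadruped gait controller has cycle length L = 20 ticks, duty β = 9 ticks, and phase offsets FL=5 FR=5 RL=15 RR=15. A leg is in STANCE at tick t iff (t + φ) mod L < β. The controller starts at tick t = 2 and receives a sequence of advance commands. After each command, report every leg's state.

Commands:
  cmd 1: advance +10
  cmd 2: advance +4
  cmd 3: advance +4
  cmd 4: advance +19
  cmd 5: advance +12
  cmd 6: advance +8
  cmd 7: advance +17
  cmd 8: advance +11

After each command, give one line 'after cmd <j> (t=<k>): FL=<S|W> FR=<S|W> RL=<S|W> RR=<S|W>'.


start t=2: FL=S FR=S RL=W RR=W
cmd 1: advance +10 → t=12, phase=(17,17,7,7) → FL=W FR=W RL=S RR=S
cmd 2: advance +4 → t=16, phase=(1,1,11,11) → FL=S FR=S RL=W RR=W
cmd 3: advance +4 → t=20, phase=(5,5,15,15) → FL=S FR=S RL=W RR=W
cmd 4: advance +19 → t=39, phase=(4,4,14,14) → FL=S FR=S RL=W RR=W
cmd 5: advance +12 → t=51, phase=(16,16,6,6) → FL=W FR=W RL=S RR=S
cmd 6: advance +8 → t=59, phase=(4,4,14,14) → FL=S FR=S RL=W RR=W
cmd 7: advance +17 → t=76, phase=(1,1,11,11) → FL=S FR=S RL=W RR=W
cmd 8: advance +11 → t=87, phase=(12,12,2,2) → FL=W FR=W RL=S RR=S

after cmd 1 (t=12): FL=W FR=W RL=S RR=S
after cmd 2 (t=16): FL=S FR=S RL=W RR=W
after cmd 3 (t=20): FL=S FR=S RL=W RR=W
after cmd 4 (t=39): FL=S FR=S RL=W RR=W
after cmd 5 (t=51): FL=W FR=W RL=S RR=S
after cmd 6 (t=59): FL=S FR=S RL=W RR=W
after cmd 7 (t=76): FL=S FR=S RL=W RR=W
after cmd 8 (t=87): FL=W FR=W RL=S RR=S


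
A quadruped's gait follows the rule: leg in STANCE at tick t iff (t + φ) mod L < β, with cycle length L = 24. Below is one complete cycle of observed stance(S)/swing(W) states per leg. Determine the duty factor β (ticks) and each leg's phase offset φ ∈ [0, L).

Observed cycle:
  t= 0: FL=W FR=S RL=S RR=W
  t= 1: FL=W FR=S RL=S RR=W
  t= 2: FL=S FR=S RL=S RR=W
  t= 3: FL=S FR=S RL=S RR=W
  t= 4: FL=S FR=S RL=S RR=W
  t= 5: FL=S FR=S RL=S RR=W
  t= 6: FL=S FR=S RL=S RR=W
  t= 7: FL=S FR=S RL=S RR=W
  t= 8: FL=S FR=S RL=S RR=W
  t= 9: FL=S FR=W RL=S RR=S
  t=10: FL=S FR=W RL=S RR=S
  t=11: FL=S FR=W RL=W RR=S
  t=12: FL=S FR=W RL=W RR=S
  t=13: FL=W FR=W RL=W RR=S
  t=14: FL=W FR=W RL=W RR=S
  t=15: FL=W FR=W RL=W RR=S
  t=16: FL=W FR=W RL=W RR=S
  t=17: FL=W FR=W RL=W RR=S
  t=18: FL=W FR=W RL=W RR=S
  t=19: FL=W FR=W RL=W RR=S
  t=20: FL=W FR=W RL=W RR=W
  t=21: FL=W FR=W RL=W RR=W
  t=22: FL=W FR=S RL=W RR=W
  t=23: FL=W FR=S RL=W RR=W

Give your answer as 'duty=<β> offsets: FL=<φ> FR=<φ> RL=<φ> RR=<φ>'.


duty=11 offsets: FL=22 FR=2 RL=0 RR=15

duty β = stance ticks per leg = 11
FL: stance ticks = 11; W→S at t=2 → φ=22
FR: stance ticks = 11; W→S at t=22 → φ=2
RL: stance ticks = 11; W→S at t=0 → φ=0
RR: stance ticks = 11; W→S at t=9 → φ=15


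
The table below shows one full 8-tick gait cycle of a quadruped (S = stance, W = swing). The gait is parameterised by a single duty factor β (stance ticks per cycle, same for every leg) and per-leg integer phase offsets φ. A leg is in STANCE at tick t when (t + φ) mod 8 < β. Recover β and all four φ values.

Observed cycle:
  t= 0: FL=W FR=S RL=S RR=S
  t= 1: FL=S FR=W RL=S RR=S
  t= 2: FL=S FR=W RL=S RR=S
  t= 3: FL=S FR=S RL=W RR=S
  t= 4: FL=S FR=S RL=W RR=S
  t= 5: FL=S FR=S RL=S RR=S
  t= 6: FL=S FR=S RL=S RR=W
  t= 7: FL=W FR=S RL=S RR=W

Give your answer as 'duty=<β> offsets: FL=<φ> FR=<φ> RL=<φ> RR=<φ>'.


duty β = stance ticks per leg = 6
FL: stance ticks = 6; W→S at t=1 → φ=7
FR: stance ticks = 6; W→S at t=3 → φ=5
RL: stance ticks = 6; W→S at t=5 → φ=3
RR: stance ticks = 6; W→S at t=0 → φ=0

duty=6 offsets: FL=7 FR=5 RL=3 RR=0


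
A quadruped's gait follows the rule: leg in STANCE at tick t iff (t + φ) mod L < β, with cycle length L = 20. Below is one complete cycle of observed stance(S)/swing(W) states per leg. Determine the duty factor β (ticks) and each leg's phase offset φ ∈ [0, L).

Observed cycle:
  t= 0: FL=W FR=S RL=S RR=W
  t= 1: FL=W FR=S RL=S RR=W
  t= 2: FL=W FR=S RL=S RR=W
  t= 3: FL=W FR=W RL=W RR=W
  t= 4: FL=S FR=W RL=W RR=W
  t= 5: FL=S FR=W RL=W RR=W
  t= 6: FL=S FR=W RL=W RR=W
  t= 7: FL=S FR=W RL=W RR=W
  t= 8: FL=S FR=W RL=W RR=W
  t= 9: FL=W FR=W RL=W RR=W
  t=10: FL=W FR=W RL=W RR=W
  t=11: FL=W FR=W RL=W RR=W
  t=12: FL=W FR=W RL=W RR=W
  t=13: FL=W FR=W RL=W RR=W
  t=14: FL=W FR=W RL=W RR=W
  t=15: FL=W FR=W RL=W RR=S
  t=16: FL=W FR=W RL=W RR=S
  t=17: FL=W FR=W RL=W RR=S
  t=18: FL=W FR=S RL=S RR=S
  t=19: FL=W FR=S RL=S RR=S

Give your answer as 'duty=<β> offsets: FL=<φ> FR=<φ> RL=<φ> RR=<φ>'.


duty β = stance ticks per leg = 5
FL: stance ticks = 5; W→S at t=4 → φ=16
FR: stance ticks = 5; W→S at t=18 → φ=2
RL: stance ticks = 5; W→S at t=18 → φ=2
RR: stance ticks = 5; W→S at t=15 → φ=5

duty=5 offsets: FL=16 FR=2 RL=2 RR=5


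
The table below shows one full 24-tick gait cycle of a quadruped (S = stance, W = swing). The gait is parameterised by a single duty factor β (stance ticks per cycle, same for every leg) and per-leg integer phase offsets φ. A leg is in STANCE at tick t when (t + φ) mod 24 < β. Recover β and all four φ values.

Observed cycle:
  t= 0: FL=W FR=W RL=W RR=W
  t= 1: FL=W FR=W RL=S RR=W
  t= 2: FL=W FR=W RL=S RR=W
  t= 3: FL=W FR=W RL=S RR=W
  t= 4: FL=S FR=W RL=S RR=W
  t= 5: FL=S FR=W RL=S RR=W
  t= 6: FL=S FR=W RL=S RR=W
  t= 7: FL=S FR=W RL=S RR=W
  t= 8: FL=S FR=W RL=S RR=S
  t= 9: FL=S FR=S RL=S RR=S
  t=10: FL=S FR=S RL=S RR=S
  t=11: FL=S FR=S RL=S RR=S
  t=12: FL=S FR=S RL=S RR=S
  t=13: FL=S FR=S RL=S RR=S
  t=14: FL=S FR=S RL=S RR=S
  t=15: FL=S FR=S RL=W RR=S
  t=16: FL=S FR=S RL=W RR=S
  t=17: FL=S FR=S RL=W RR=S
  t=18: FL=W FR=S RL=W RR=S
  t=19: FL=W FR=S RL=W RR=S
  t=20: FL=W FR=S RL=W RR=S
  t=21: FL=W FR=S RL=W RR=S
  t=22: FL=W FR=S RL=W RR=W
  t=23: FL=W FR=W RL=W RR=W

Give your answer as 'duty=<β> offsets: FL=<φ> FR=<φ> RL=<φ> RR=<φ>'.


duty=14 offsets: FL=20 FR=15 RL=23 RR=16

duty β = stance ticks per leg = 14
FL: stance ticks = 14; W→S at t=4 → φ=20
FR: stance ticks = 14; W→S at t=9 → φ=15
RL: stance ticks = 14; W→S at t=1 → φ=23
RR: stance ticks = 14; W→S at t=8 → φ=16


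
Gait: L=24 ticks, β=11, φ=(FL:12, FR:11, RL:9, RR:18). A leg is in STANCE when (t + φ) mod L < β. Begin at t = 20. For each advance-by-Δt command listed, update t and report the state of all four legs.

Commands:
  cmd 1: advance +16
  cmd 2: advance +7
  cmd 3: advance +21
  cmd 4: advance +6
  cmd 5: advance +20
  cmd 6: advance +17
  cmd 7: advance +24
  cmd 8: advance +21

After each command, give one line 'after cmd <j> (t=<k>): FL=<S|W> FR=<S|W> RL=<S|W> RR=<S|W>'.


start t=20: FL=S FR=S RL=S RR=W
cmd 1: advance +16 → t=36, phase=(0,23,21,6) → FL=S FR=W RL=W RR=S
cmd 2: advance +7 → t=43, phase=(7,6,4,13) → FL=S FR=S RL=S RR=W
cmd 3: advance +21 → t=64, phase=(4,3,1,10) → FL=S FR=S RL=S RR=S
cmd 4: advance +6 → t=70, phase=(10,9,7,16) → FL=S FR=S RL=S RR=W
cmd 5: advance +20 → t=90, phase=(6,5,3,12) → FL=S FR=S RL=S RR=W
cmd 6: advance +17 → t=107, phase=(23,22,20,5) → FL=W FR=W RL=W RR=S
cmd 7: advance +24 → t=131, phase=(23,22,20,5) → FL=W FR=W RL=W RR=S
cmd 8: advance +21 → t=152, phase=(20,19,17,2) → FL=W FR=W RL=W RR=S

after cmd 1 (t=36): FL=S FR=W RL=W RR=S
after cmd 2 (t=43): FL=S FR=S RL=S RR=W
after cmd 3 (t=64): FL=S FR=S RL=S RR=S
after cmd 4 (t=70): FL=S FR=S RL=S RR=W
after cmd 5 (t=90): FL=S FR=S RL=S RR=W
after cmd 6 (t=107): FL=W FR=W RL=W RR=S
after cmd 7 (t=131): FL=W FR=W RL=W RR=S
after cmd 8 (t=152): FL=W FR=W RL=W RR=S


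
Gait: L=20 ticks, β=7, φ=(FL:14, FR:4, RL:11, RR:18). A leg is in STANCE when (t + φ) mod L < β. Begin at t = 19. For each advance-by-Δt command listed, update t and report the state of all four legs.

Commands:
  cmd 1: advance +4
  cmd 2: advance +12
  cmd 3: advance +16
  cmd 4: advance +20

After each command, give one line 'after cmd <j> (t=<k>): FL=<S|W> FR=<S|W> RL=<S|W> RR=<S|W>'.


after cmd 1 (t=23): FL=W FR=W RL=W RR=S
after cmd 2 (t=35): FL=W FR=W RL=S RR=W
after cmd 3 (t=51): FL=S FR=W RL=S RR=W
after cmd 4 (t=71): FL=S FR=W RL=S RR=W

start t=19: FL=W FR=S RL=W RR=W
cmd 1: advance +4 → t=23, phase=(17,7,14,1) → FL=W FR=W RL=W RR=S
cmd 2: advance +12 → t=35, phase=(9,19,6,13) → FL=W FR=W RL=S RR=W
cmd 3: advance +16 → t=51, phase=(5,15,2,9) → FL=S FR=W RL=S RR=W
cmd 4: advance +20 → t=71, phase=(5,15,2,9) → FL=S FR=W RL=S RR=W


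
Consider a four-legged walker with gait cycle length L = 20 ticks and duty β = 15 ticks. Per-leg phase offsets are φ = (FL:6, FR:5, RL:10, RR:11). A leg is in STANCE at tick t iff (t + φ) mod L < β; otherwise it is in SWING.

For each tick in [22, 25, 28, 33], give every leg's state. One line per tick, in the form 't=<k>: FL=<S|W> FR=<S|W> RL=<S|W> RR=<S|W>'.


t=22: FL=S FR=S RL=S RR=S
t=25: FL=S FR=S RL=W RR=W
t=28: FL=S FR=S RL=W RR=W
t=33: FL=W FR=W RL=S RR=S

t=22: phase=(8,7,12,13) vs β=15 → FL=S FR=S RL=S RR=S
t=25: phase=(11,10,15,16) vs β=15 → FL=S FR=S RL=W RR=W
t=28: phase=(14,13,18,19) vs β=15 → FL=S FR=S RL=W RR=W
t=33: phase=(19,18,3,4) vs β=15 → FL=W FR=W RL=S RR=S


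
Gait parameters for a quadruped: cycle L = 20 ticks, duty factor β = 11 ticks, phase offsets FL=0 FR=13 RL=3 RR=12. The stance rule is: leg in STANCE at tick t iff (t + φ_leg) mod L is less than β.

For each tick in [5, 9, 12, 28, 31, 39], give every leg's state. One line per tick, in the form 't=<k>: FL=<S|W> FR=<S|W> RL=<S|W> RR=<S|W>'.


t=5: FL=S FR=W RL=S RR=W
t=9: FL=S FR=S RL=W RR=S
t=12: FL=W FR=S RL=W RR=S
t=28: FL=S FR=S RL=W RR=S
t=31: FL=W FR=S RL=W RR=S
t=39: FL=W FR=W RL=S RR=W

t=5: phase=(5,18,8,17) vs β=11 → FL=S FR=W RL=S RR=W
t=9: phase=(9,2,12,1) vs β=11 → FL=S FR=S RL=W RR=S
t=12: phase=(12,5,15,4) vs β=11 → FL=W FR=S RL=W RR=S
t=28: phase=(8,1,11,0) vs β=11 → FL=S FR=S RL=W RR=S
t=31: phase=(11,4,14,3) vs β=11 → FL=W FR=S RL=W RR=S
t=39: phase=(19,12,2,11) vs β=11 → FL=W FR=W RL=S RR=W


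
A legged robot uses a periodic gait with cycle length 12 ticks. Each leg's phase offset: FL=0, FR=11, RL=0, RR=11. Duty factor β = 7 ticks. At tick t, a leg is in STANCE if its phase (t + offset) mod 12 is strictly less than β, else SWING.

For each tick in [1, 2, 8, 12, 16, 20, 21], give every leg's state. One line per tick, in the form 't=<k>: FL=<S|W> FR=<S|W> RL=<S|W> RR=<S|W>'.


t=1: phase=(1,0,1,0) vs β=7 → FL=S FR=S RL=S RR=S
t=2: phase=(2,1,2,1) vs β=7 → FL=S FR=S RL=S RR=S
t=8: phase=(8,7,8,7) vs β=7 → FL=W FR=W RL=W RR=W
t=12: phase=(0,11,0,11) vs β=7 → FL=S FR=W RL=S RR=W
t=16: phase=(4,3,4,3) vs β=7 → FL=S FR=S RL=S RR=S
t=20: phase=(8,7,8,7) vs β=7 → FL=W FR=W RL=W RR=W
t=21: phase=(9,8,9,8) vs β=7 → FL=W FR=W RL=W RR=W

t=1: FL=S FR=S RL=S RR=S
t=2: FL=S FR=S RL=S RR=S
t=8: FL=W FR=W RL=W RR=W
t=12: FL=S FR=W RL=S RR=W
t=16: FL=S FR=S RL=S RR=S
t=20: FL=W FR=W RL=W RR=W
t=21: FL=W FR=W RL=W RR=W


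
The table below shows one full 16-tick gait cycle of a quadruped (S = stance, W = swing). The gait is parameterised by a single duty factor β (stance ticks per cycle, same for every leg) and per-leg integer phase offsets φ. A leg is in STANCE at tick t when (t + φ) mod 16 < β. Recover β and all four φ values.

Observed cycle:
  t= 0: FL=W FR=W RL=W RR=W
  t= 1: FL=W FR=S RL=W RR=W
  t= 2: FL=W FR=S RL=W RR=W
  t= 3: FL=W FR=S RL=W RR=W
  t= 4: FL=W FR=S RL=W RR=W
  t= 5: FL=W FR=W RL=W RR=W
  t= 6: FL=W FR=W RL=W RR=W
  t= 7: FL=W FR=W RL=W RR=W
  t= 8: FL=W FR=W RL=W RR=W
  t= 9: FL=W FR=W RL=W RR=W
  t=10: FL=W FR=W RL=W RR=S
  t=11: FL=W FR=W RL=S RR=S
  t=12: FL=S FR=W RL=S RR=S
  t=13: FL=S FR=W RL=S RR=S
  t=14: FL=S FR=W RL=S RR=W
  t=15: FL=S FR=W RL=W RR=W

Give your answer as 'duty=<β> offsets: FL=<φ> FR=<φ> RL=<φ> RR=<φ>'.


duty β = stance ticks per leg = 4
FL: stance ticks = 4; W→S at t=12 → φ=4
FR: stance ticks = 4; W→S at t=1 → φ=15
RL: stance ticks = 4; W→S at t=11 → φ=5
RR: stance ticks = 4; W→S at t=10 → φ=6

duty=4 offsets: FL=4 FR=15 RL=5 RR=6


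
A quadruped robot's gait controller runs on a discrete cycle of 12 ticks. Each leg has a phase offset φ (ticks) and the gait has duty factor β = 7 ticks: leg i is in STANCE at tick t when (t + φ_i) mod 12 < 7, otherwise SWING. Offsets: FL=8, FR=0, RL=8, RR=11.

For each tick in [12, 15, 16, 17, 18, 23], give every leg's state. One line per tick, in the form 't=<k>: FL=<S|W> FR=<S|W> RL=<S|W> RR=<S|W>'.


t=12: phase=(8,0,8,11) vs β=7 → FL=W FR=S RL=W RR=W
t=15: phase=(11,3,11,2) vs β=7 → FL=W FR=S RL=W RR=S
t=16: phase=(0,4,0,3) vs β=7 → FL=S FR=S RL=S RR=S
t=17: phase=(1,5,1,4) vs β=7 → FL=S FR=S RL=S RR=S
t=18: phase=(2,6,2,5) vs β=7 → FL=S FR=S RL=S RR=S
t=23: phase=(7,11,7,10) vs β=7 → FL=W FR=W RL=W RR=W

t=12: FL=W FR=S RL=W RR=W
t=15: FL=W FR=S RL=W RR=S
t=16: FL=S FR=S RL=S RR=S
t=17: FL=S FR=S RL=S RR=S
t=18: FL=S FR=S RL=S RR=S
t=23: FL=W FR=W RL=W RR=W


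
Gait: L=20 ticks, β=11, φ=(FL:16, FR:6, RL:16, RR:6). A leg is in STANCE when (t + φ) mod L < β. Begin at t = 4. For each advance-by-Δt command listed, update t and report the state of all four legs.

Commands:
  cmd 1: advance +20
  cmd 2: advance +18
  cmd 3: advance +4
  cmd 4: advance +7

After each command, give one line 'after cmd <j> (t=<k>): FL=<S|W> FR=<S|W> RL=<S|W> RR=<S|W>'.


start t=4: FL=S FR=S RL=S RR=S
cmd 1: advance +20 → t=24, phase=(0,10,0,10) → FL=S FR=S RL=S RR=S
cmd 2: advance +18 → t=42, phase=(18,8,18,8) → FL=W FR=S RL=W RR=S
cmd 3: advance +4 → t=46, phase=(2,12,2,12) → FL=S FR=W RL=S RR=W
cmd 4: advance +7 → t=53, phase=(9,19,9,19) → FL=S FR=W RL=S RR=W

after cmd 1 (t=24): FL=S FR=S RL=S RR=S
after cmd 2 (t=42): FL=W FR=S RL=W RR=S
after cmd 3 (t=46): FL=S FR=W RL=S RR=W
after cmd 4 (t=53): FL=S FR=W RL=S RR=W


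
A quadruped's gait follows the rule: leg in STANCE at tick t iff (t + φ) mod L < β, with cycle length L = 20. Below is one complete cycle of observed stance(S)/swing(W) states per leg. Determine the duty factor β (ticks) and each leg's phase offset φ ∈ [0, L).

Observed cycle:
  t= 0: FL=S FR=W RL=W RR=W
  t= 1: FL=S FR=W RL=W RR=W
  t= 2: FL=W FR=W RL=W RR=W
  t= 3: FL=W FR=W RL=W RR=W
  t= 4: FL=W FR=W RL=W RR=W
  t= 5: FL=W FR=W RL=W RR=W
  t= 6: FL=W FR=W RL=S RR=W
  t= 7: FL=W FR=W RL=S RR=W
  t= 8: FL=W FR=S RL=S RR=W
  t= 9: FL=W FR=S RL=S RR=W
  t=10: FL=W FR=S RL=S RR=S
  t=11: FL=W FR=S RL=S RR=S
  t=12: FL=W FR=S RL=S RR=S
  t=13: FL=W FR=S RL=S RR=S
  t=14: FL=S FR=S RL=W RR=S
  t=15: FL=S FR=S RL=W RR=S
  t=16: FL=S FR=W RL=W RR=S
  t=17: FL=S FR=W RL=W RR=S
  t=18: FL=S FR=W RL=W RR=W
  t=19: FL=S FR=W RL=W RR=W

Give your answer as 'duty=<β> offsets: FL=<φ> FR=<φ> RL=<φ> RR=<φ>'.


duty=8 offsets: FL=6 FR=12 RL=14 RR=10

duty β = stance ticks per leg = 8
FL: stance ticks = 8; W→S at t=14 → φ=6
FR: stance ticks = 8; W→S at t=8 → φ=12
RL: stance ticks = 8; W→S at t=6 → φ=14
RR: stance ticks = 8; W→S at t=10 → φ=10


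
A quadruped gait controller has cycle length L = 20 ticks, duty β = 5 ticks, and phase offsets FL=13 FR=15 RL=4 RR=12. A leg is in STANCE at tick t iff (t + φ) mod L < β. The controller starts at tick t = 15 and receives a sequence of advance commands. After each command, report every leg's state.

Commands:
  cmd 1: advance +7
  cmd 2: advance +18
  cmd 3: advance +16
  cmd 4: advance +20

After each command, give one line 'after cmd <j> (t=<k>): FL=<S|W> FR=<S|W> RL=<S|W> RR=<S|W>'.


start t=15: FL=W FR=W RL=W RR=W
cmd 1: advance +7 → t=22, phase=(15,17,6,14) → FL=W FR=W RL=W RR=W
cmd 2: advance +18 → t=40, phase=(13,15,4,12) → FL=W FR=W RL=S RR=W
cmd 3: advance +16 → t=56, phase=(9,11,0,8) → FL=W FR=W RL=S RR=W
cmd 4: advance +20 → t=76, phase=(9,11,0,8) → FL=W FR=W RL=S RR=W

after cmd 1 (t=22): FL=W FR=W RL=W RR=W
after cmd 2 (t=40): FL=W FR=W RL=S RR=W
after cmd 3 (t=56): FL=W FR=W RL=S RR=W
after cmd 4 (t=76): FL=W FR=W RL=S RR=W


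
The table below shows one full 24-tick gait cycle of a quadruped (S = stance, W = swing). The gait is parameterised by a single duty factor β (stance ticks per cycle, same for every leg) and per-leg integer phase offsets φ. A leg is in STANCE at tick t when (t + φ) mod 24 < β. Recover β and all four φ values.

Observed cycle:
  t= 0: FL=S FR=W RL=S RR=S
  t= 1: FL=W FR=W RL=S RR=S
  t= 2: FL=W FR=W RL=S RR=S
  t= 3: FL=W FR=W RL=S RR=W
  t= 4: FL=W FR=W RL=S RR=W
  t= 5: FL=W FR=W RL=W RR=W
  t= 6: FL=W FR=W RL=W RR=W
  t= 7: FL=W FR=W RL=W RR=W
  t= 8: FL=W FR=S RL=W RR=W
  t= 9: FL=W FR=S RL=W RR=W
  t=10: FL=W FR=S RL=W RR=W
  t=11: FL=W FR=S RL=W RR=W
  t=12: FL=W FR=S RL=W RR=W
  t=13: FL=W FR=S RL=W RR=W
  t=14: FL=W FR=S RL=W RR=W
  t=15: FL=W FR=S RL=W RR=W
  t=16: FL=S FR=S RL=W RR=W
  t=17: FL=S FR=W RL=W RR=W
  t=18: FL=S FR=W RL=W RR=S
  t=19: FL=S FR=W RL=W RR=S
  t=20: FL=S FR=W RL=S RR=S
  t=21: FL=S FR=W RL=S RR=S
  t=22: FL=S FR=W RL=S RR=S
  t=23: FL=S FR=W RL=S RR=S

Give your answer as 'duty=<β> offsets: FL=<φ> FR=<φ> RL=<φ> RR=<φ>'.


duty β = stance ticks per leg = 9
FL: stance ticks = 9; W→S at t=16 → φ=8
FR: stance ticks = 9; W→S at t=8 → φ=16
RL: stance ticks = 9; W→S at t=20 → φ=4
RR: stance ticks = 9; W→S at t=18 → φ=6

duty=9 offsets: FL=8 FR=16 RL=4 RR=6


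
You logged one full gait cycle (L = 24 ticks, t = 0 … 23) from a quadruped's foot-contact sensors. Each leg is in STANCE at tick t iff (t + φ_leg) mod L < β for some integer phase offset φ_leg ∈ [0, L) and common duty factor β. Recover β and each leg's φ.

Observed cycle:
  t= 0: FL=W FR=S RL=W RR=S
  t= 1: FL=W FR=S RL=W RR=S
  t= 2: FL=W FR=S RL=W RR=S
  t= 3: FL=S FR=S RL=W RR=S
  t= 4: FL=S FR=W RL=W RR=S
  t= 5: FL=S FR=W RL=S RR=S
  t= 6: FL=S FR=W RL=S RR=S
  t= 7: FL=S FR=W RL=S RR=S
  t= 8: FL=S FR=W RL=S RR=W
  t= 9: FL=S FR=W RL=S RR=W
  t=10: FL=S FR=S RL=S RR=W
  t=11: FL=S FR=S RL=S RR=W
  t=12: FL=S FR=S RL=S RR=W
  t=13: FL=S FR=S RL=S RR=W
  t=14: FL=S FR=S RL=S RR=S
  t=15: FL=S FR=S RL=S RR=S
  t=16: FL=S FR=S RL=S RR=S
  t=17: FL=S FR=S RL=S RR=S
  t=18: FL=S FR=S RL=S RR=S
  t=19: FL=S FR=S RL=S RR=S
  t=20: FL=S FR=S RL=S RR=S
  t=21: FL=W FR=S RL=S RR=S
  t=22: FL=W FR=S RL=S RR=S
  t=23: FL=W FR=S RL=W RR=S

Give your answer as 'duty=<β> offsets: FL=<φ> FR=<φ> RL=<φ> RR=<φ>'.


duty=18 offsets: FL=21 FR=14 RL=19 RR=10

duty β = stance ticks per leg = 18
FL: stance ticks = 18; W→S at t=3 → φ=21
FR: stance ticks = 18; W→S at t=10 → φ=14
RL: stance ticks = 18; W→S at t=5 → φ=19
RR: stance ticks = 18; W→S at t=14 → φ=10


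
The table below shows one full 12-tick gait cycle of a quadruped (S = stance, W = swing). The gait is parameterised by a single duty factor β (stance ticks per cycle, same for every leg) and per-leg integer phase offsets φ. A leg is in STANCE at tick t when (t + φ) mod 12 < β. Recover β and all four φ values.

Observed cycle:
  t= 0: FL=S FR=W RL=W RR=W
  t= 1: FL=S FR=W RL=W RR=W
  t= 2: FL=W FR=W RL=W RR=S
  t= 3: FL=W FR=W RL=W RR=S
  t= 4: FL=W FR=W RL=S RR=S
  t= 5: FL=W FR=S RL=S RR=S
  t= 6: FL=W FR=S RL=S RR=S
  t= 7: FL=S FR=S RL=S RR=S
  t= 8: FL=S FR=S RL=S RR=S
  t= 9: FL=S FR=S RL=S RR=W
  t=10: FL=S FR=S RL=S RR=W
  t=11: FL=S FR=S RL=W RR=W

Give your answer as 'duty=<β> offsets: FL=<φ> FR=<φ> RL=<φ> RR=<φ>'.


duty=7 offsets: FL=5 FR=7 RL=8 RR=10

duty β = stance ticks per leg = 7
FL: stance ticks = 7; W→S at t=7 → φ=5
FR: stance ticks = 7; W→S at t=5 → φ=7
RL: stance ticks = 7; W→S at t=4 → φ=8
RR: stance ticks = 7; W→S at t=2 → φ=10


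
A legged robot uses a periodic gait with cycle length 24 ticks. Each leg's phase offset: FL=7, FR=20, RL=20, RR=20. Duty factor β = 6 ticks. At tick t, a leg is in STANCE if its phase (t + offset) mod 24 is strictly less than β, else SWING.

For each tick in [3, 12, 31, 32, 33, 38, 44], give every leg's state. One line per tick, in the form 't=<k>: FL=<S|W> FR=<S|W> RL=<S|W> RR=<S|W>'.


t=3: phase=(10,23,23,23) vs β=6 → FL=W FR=W RL=W RR=W
t=12: phase=(19,8,8,8) vs β=6 → FL=W FR=W RL=W RR=W
t=31: phase=(14,3,3,3) vs β=6 → FL=W FR=S RL=S RR=S
t=32: phase=(15,4,4,4) vs β=6 → FL=W FR=S RL=S RR=S
t=33: phase=(16,5,5,5) vs β=6 → FL=W FR=S RL=S RR=S
t=38: phase=(21,10,10,10) vs β=6 → FL=W FR=W RL=W RR=W
t=44: phase=(3,16,16,16) vs β=6 → FL=S FR=W RL=W RR=W

t=3: FL=W FR=W RL=W RR=W
t=12: FL=W FR=W RL=W RR=W
t=31: FL=W FR=S RL=S RR=S
t=32: FL=W FR=S RL=S RR=S
t=33: FL=W FR=S RL=S RR=S
t=38: FL=W FR=W RL=W RR=W
t=44: FL=S FR=W RL=W RR=W
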